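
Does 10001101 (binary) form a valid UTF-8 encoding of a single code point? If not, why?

Byte 0x8D = 10001101 has the form 10xxxxxx — a continuation byte — but there is no preceding leading byte.

invalid (continuation byte with no leading byte)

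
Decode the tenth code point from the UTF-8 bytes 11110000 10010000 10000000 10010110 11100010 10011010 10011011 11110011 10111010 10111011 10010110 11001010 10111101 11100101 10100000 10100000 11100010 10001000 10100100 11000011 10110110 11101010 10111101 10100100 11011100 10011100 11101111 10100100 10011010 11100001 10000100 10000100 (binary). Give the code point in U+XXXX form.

U+F91A

Offset 0: leading byte 0xF0 = 11110000 → 4-byte char #1 = F0 90 80 96.
Offset 4: leading byte 0xE2 = 11100010 → 3-byte char #2 = E2 9A 9B.
Offset 7: leading byte 0xF3 = 11110011 → 4-byte char #3 = F3 BA BB 96.
Offset 11: leading byte 0xCA = 11001010 → 2-byte char #4 = CA BD.
Offset 13: leading byte 0xE5 = 11100101 → 3-byte char #5 = E5 A0 A0.
Offset 16: leading byte 0xE2 = 11100010 → 3-byte char #6 = E2 88 A4.
Offset 19: leading byte 0xC3 = 11000011 → 2-byte char #7 = C3 B6.
Offset 21: leading byte 0xEA = 11101010 → 3-byte char #8 = EA BD A4.
Offset 24: leading byte 0xDC = 11011100 → 2-byte char #9 = DC 9C.
Offset 26: leading byte 0xEF = 11101111 → 3-byte char #10 = EF A4 9A.
Leading byte 0xEF = 11101111 matches 1110xxxx → 3-byte sequence.
Byte 1: 0xEF = 11101111, payload 1111 (4 bits).
Byte 2: 0xA4 = 10100100 (10xxxxxx ✓), payload 100100.
Byte 3: 0x9A = 10011010 (10xxxxxx ✓), payload 011010.
Concatenate: 1111100100011010 = 0xF91A (16 bits → U+F91A).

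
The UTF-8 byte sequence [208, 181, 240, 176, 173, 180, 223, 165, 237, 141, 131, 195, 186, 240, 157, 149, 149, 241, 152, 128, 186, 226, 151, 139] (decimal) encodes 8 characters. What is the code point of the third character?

U+07E5

Offset 0: leading byte 0xD0 = 11010000 → 2-byte char #1 = D0 B5.
Offset 2: leading byte 0xF0 = 11110000 → 4-byte char #2 = F0 B0 AD B4.
Offset 6: leading byte 0xDF = 11011111 → 2-byte char #3 = DF A5.
Leading byte 0xDF = 11011111 matches 110xxxxx → 2-byte sequence.
Byte 1: 0xDF = 11011111, payload 11111 (5 bits).
Byte 2: 0xA5 = 10100101 (10xxxxxx ✓), payload 100101.
Concatenate: 11111100101 = 0x7E5 (11 bits → U+07E5).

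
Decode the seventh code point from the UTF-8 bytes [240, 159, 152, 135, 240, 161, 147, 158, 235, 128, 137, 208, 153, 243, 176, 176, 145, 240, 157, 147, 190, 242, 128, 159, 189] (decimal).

U+807FD

Offset 0: leading byte 0xF0 = 11110000 → 4-byte char #1 = F0 9F 98 87.
Offset 4: leading byte 0xF0 = 11110000 → 4-byte char #2 = F0 A1 93 9E.
Offset 8: leading byte 0xEB = 11101011 → 3-byte char #3 = EB 80 89.
Offset 11: leading byte 0xD0 = 11010000 → 2-byte char #4 = D0 99.
Offset 13: leading byte 0xF3 = 11110011 → 4-byte char #5 = F3 B0 B0 91.
Offset 17: leading byte 0xF0 = 11110000 → 4-byte char #6 = F0 9D 93 BE.
Offset 21: leading byte 0xF2 = 11110010 → 4-byte char #7 = F2 80 9F BD.
Leading byte 0xF2 = 11110010 matches 11110xxx → 4-byte sequence.
Byte 1: 0xF2 = 11110010, payload 010 (3 bits).
Byte 2: 0x80 = 10000000 (10xxxxxx ✓), payload 000000.
Byte 3: 0x9F = 10011111 (10xxxxxx ✓), payload 011111.
Byte 4: 0xBD = 10111101 (10xxxxxx ✓), payload 111101.
Concatenate: 010000000011111111101 = 0x807FD (21 bits → U+807FD).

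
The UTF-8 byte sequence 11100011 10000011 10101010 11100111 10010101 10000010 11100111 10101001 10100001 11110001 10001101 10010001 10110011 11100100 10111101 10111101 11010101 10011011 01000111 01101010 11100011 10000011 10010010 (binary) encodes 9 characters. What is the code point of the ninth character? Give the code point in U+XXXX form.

U+30D2

Offset 0: leading byte 0xE3 = 11100011 → 3-byte char #1 = E3 83 AA.
Offset 3: leading byte 0xE7 = 11100111 → 3-byte char #2 = E7 95 82.
Offset 6: leading byte 0xE7 = 11100111 → 3-byte char #3 = E7 A9 A1.
Offset 9: leading byte 0xF1 = 11110001 → 4-byte char #4 = F1 8D 91 B3.
Offset 13: leading byte 0xE4 = 11100100 → 3-byte char #5 = E4 BD BD.
Offset 16: leading byte 0xD5 = 11010101 → 2-byte char #6 = D5 9B.
Offset 18: leading byte 0x47 = 01000111 → 1-byte char #7 = 47.
Offset 19: leading byte 0x6A = 01101010 → 1-byte char #8 = 6A.
Offset 20: leading byte 0xE3 = 11100011 → 3-byte char #9 = E3 83 92.
Leading byte 0xE3 = 11100011 matches 1110xxxx → 3-byte sequence.
Byte 1: 0xE3 = 11100011, payload 0011 (4 bits).
Byte 2: 0x83 = 10000011 (10xxxxxx ✓), payload 000011.
Byte 3: 0x92 = 10010010 (10xxxxxx ✓), payload 010010.
Concatenate: 0011000011010010 = 0x30D2 (16 bits → U+30D2).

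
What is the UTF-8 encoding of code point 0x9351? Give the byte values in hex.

U+9351 = 0x9351 = 37713 decimal. In range U+0800–U+FFFF → 3-byte form: 1110xxxx 10xxxxxx 10xxxxxx.
Binary (16 bits): 1001001101010001.
Split 4+6+6: 1001 | 001101 | 010001.
Byte 1: 11101001 = 0xE9.
Byte 2: 10001101 = 0x8D.
Byte 3: 10010001 = 0x91.

E9 8D 91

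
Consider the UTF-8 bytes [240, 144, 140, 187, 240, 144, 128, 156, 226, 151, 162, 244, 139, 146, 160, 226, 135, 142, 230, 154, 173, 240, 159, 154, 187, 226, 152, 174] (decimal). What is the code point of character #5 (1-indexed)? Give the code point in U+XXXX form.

Offset 0: leading byte 0xF0 = 11110000 → 4-byte char #1 = F0 90 8C BB.
Offset 4: leading byte 0xF0 = 11110000 → 4-byte char #2 = F0 90 80 9C.
Offset 8: leading byte 0xE2 = 11100010 → 3-byte char #3 = E2 97 A2.
Offset 11: leading byte 0xF4 = 11110100 → 4-byte char #4 = F4 8B 92 A0.
Offset 15: leading byte 0xE2 = 11100010 → 3-byte char #5 = E2 87 8E.
Leading byte 0xE2 = 11100010 matches 1110xxxx → 3-byte sequence.
Byte 1: 0xE2 = 11100010, payload 0010 (4 bits).
Byte 2: 0x87 = 10000111 (10xxxxxx ✓), payload 000111.
Byte 3: 0x8E = 10001110 (10xxxxxx ✓), payload 001110.
Concatenate: 0010000111001110 = 0x21CE (16 bits → U+21CE).

U+21CE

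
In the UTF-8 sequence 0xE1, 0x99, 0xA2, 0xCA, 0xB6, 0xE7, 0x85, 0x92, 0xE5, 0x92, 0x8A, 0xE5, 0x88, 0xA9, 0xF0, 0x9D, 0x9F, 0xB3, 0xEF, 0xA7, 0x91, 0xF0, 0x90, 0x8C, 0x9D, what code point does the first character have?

Offset 0: leading byte 0xE1 = 11100001 → 3-byte char #1 = E1 99 A2.
Leading byte 0xE1 = 11100001 matches 1110xxxx → 3-byte sequence.
Byte 1: 0xE1 = 11100001, payload 0001 (4 bits).
Byte 2: 0x99 = 10011001 (10xxxxxx ✓), payload 011001.
Byte 3: 0xA2 = 10100010 (10xxxxxx ✓), payload 100010.
Concatenate: 0001011001100010 = 0x1662 (16 bits → U+1662).

U+1662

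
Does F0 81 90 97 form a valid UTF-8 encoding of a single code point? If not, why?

Leading byte 0xF0 = 11110000 → 4-byte form.
Continuation bytes all match 10xxxxxx. Payload decodes to 0x1417.
But 0x1417 < 0x10000, the minimum for a 4-byte sequence — this is an overlong encoding.

invalid (overlong encoding)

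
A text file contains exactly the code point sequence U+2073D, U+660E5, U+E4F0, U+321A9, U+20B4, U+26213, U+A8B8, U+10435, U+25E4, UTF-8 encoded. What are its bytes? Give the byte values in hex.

F0 A0 9C BD F1 A6 83 A5 EE 93 B0 F0 B2 86 A9 E2 82 B4 F0 A6 88 93 EA A2 B8 F0 90 90 B5 E2 97 A4

U+2073D: 4-byte form → F0 A0 9C BD.
U+660E5: 4-byte form → F1 A6 83 A5.
U+E4F0: 3-byte form → EE 93 B0.
U+321A9: 4-byte form → F0 B2 86 A9.
U+20B4: 3-byte form → E2 82 B4.
U+26213: 4-byte form → F0 A6 88 93.
U+A8B8: 3-byte form → EA A2 B8.
U+10435: 4-byte form → F0 90 90 B5.
U+25E4: 3-byte form → E2 97 A4.
Concatenated (32 bytes): F0 A0 9C BD F1 A6 83 A5 EE 93 B0 F0 B2 86 A9 E2 82 B4 F0 A6 88 93 EA A2 B8 F0 90 90 B5 E2 97 A4.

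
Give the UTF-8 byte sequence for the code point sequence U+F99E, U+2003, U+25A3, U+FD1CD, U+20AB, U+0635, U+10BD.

U+F99E: 3-byte form → EF A6 9E.
U+2003: 3-byte form → E2 80 83.
U+25A3: 3-byte form → E2 96 A3.
U+FD1CD: 4-byte form → F3 BD 87 8D.
U+20AB: 3-byte form → E2 82 AB.
U+0635: 2-byte form → D8 B5.
U+10BD: 3-byte form → E1 82 BD.
Concatenated (21 bytes): EF A6 9E E2 80 83 E2 96 A3 F3 BD 87 8D E2 82 AB D8 B5 E1 82 BD.

EF A6 9E E2 80 83 E2 96 A3 F3 BD 87 8D E2 82 AB D8 B5 E1 82 BD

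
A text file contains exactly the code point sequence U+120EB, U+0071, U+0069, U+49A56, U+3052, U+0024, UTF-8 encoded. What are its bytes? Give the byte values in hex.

F0 92 83 AB 71 69 F1 89 A9 96 E3 81 92 24

U+120EB: 4-byte form → F0 92 83 AB.
U+0071: 1-byte form → 71.
U+0069: 1-byte form → 69.
U+49A56: 4-byte form → F1 89 A9 96.
U+3052: 3-byte form → E3 81 92.
U+0024: 1-byte form → 24.
Concatenated (14 bytes): F0 92 83 AB 71 69 F1 89 A9 96 E3 81 92 24.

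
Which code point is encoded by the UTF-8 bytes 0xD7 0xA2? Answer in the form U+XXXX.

Leading byte 0xD7 = 11010111 matches 110xxxxx → 2-byte sequence.
Byte 1: 0xD7 = 11010111, payload 10111 (5 bits).
Byte 2: 0xA2 = 10100010 (10xxxxxx ✓), payload 100010.
Concatenate: 10111100010 = 0x5E2 (11 bits → U+05E2).

U+05E2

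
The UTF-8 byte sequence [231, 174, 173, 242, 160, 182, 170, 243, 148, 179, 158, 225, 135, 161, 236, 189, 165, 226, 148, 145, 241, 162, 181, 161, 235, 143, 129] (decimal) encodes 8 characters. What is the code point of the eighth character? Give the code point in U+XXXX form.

U+B3C1

Offset 0: leading byte 0xE7 = 11100111 → 3-byte char #1 = E7 AE AD.
Offset 3: leading byte 0xF2 = 11110010 → 4-byte char #2 = F2 A0 B6 AA.
Offset 7: leading byte 0xF3 = 11110011 → 4-byte char #3 = F3 94 B3 9E.
Offset 11: leading byte 0xE1 = 11100001 → 3-byte char #4 = E1 87 A1.
Offset 14: leading byte 0xEC = 11101100 → 3-byte char #5 = EC BD A5.
Offset 17: leading byte 0xE2 = 11100010 → 3-byte char #6 = E2 94 91.
Offset 20: leading byte 0xF1 = 11110001 → 4-byte char #7 = F1 A2 B5 A1.
Offset 24: leading byte 0xEB = 11101011 → 3-byte char #8 = EB 8F 81.
Leading byte 0xEB = 11101011 matches 1110xxxx → 3-byte sequence.
Byte 1: 0xEB = 11101011, payload 1011 (4 bits).
Byte 2: 0x8F = 10001111 (10xxxxxx ✓), payload 001111.
Byte 3: 0x81 = 10000001 (10xxxxxx ✓), payload 000001.
Concatenate: 1011001111000001 = 0xB3C1 (16 bits → U+B3C1).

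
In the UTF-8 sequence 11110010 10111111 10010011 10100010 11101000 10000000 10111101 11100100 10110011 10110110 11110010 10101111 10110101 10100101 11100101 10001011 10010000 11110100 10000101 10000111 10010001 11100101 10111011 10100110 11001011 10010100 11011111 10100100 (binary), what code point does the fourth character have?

Offset 0: leading byte 0xF2 = 11110010 → 4-byte char #1 = F2 BF 93 A2.
Offset 4: leading byte 0xE8 = 11101000 → 3-byte char #2 = E8 80 BD.
Offset 7: leading byte 0xE4 = 11100100 → 3-byte char #3 = E4 B3 B6.
Offset 10: leading byte 0xF2 = 11110010 → 4-byte char #4 = F2 AF B5 A5.
Leading byte 0xF2 = 11110010 matches 11110xxx → 4-byte sequence.
Byte 1: 0xF2 = 11110010, payload 010 (3 bits).
Byte 2: 0xAF = 10101111 (10xxxxxx ✓), payload 101111.
Byte 3: 0xB5 = 10110101 (10xxxxxx ✓), payload 110101.
Byte 4: 0xA5 = 10100101 (10xxxxxx ✓), payload 100101.
Concatenate: 010101111110101100101 = 0xAFD65 (21 bits → U+AFD65).

U+AFD65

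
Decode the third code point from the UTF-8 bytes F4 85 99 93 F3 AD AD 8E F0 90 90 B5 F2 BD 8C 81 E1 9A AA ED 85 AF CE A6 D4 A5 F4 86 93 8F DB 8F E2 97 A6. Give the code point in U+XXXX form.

Offset 0: leading byte 0xF4 = 11110100 → 4-byte char #1 = F4 85 99 93.
Offset 4: leading byte 0xF3 = 11110011 → 4-byte char #2 = F3 AD AD 8E.
Offset 8: leading byte 0xF0 = 11110000 → 4-byte char #3 = F0 90 90 B5.
Leading byte 0xF0 = 11110000 matches 11110xxx → 4-byte sequence.
Byte 1: 0xF0 = 11110000, payload 000 (3 bits).
Byte 2: 0x90 = 10010000 (10xxxxxx ✓), payload 010000.
Byte 3: 0x90 = 10010000 (10xxxxxx ✓), payload 010000.
Byte 4: 0xB5 = 10110101 (10xxxxxx ✓), payload 110101.
Concatenate: 000010000010000110101 = 0x10435 (21 bits → U+10435).

U+10435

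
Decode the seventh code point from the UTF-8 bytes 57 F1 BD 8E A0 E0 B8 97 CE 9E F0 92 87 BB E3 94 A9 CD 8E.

Offset 0: leading byte 0x57 = 01010111 → 1-byte char #1 = 57.
Offset 1: leading byte 0xF1 = 11110001 → 4-byte char #2 = F1 BD 8E A0.
Offset 5: leading byte 0xE0 = 11100000 → 3-byte char #3 = E0 B8 97.
Offset 8: leading byte 0xCE = 11001110 → 2-byte char #4 = CE 9E.
Offset 10: leading byte 0xF0 = 11110000 → 4-byte char #5 = F0 92 87 BB.
Offset 14: leading byte 0xE3 = 11100011 → 3-byte char #6 = E3 94 A9.
Offset 17: leading byte 0xCD = 11001101 → 2-byte char #7 = CD 8E.
Leading byte 0xCD = 11001101 matches 110xxxxx → 2-byte sequence.
Byte 1: 0xCD = 11001101, payload 01101 (5 bits).
Byte 2: 0x8E = 10001110 (10xxxxxx ✓), payload 001110.
Concatenate: 01101001110 = 0x34E (11 bits → U+034E).

U+034E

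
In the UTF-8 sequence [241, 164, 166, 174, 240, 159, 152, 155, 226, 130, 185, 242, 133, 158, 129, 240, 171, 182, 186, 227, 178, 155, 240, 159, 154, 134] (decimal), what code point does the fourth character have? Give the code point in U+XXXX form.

Offset 0: leading byte 0xF1 = 11110001 → 4-byte char #1 = F1 A4 A6 AE.
Offset 4: leading byte 0xF0 = 11110000 → 4-byte char #2 = F0 9F 98 9B.
Offset 8: leading byte 0xE2 = 11100010 → 3-byte char #3 = E2 82 B9.
Offset 11: leading byte 0xF2 = 11110010 → 4-byte char #4 = F2 85 9E 81.
Leading byte 0xF2 = 11110010 matches 11110xxx → 4-byte sequence.
Byte 1: 0xF2 = 11110010, payload 010 (3 bits).
Byte 2: 0x85 = 10000101 (10xxxxxx ✓), payload 000101.
Byte 3: 0x9E = 10011110 (10xxxxxx ✓), payload 011110.
Byte 4: 0x81 = 10000001 (10xxxxxx ✓), payload 000001.
Concatenate: 010000101011110000001 = 0x85781 (21 bits → U+85781).

U+85781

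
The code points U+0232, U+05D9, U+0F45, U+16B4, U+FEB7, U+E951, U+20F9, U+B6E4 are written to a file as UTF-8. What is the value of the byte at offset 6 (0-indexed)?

U+0232 → 2-byte form C8 B2 at offsets 0–1.
U+05D9 → 2-byte form D7 99 at offsets 2–3.
U+0F45 → 3-byte form E0 BD 85 at offsets 4–6.
Offset 6 falls in char 3's range; it's byte 3 of E0 BD 85 = 0x85.

0x85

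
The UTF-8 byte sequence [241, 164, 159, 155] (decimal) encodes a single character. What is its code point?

Leading byte 0xF1 = 11110001 matches 11110xxx → 4-byte sequence.
Byte 1: 0xF1 = 11110001, payload 001 (3 bits).
Byte 2: 0xA4 = 10100100 (10xxxxxx ✓), payload 100100.
Byte 3: 0x9F = 10011111 (10xxxxxx ✓), payload 011111.
Byte 4: 0x9B = 10011011 (10xxxxxx ✓), payload 011011.
Concatenate: 001100100011111011011 = 0x647DB (21 bits → U+647DB).

U+647DB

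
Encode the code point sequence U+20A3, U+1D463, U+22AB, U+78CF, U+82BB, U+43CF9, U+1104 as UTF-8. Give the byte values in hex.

U+20A3: 3-byte form → E2 82 A3.
U+1D463: 4-byte form → F0 9D 91 A3.
U+22AB: 3-byte form → E2 8A AB.
U+78CF: 3-byte form → E7 A3 8F.
U+82BB: 3-byte form → E8 8A BB.
U+43CF9: 4-byte form → F1 83 B3 B9.
U+1104: 3-byte form → E1 84 84.
Concatenated (23 bytes): E2 82 A3 F0 9D 91 A3 E2 8A AB E7 A3 8F E8 8A BB F1 83 B3 B9 E1 84 84.

E2 82 A3 F0 9D 91 A3 E2 8A AB E7 A3 8F E8 8A BB F1 83 B3 B9 E1 84 84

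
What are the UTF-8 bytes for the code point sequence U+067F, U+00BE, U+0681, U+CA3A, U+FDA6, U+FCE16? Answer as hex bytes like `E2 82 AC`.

D9 BF C2 BE DA 81 EC A8 BA EF B6 A6 F3 BC B8 96

U+067F: 2-byte form → D9 BF.
U+00BE: 2-byte form → C2 BE.
U+0681: 2-byte form → DA 81.
U+CA3A: 3-byte form → EC A8 BA.
U+FDA6: 3-byte form → EF B6 A6.
U+FCE16: 4-byte form → F3 BC B8 96.
Concatenated (16 bytes): D9 BF C2 BE DA 81 EC A8 BA EF B6 A6 F3 BC B8 96.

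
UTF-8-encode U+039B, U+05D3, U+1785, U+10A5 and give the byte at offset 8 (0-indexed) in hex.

0x82

U+039B → 2-byte form CE 9B at offsets 0–1.
U+05D3 → 2-byte form D7 93 at offsets 2–3.
U+1785 → 3-byte form E1 9E 85 at offsets 4–6.
U+10A5 → 3-byte form E1 82 A5 at offsets 7–9.
Offset 8 falls in char 4's range; it's byte 2 of E1 82 A5 = 0x82.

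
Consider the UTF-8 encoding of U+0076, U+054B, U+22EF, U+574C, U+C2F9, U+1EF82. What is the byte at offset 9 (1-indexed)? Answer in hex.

1-indexed offset 9 is 0-indexed offset 8.
U+0076 → 1-byte form 76 at offsets 0–0.
U+054B → 2-byte form D5 8B at offsets 1–2.
U+22EF → 3-byte form E2 8B AF at offsets 3–5.
U+574C → 3-byte form E5 9D 8C at offsets 6–8.
Offset 8 falls in char 4's range; it's byte 3 of E5 9D 8C = 0x8C.

0x8C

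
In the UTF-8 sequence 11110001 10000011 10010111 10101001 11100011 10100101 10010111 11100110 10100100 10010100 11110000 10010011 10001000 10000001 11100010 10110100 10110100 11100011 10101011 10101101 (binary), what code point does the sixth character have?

Offset 0: leading byte 0xF1 = 11110001 → 4-byte char #1 = F1 83 97 A9.
Offset 4: leading byte 0xE3 = 11100011 → 3-byte char #2 = E3 A5 97.
Offset 7: leading byte 0xE6 = 11100110 → 3-byte char #3 = E6 A4 94.
Offset 10: leading byte 0xF0 = 11110000 → 4-byte char #4 = F0 93 88 81.
Offset 14: leading byte 0xE2 = 11100010 → 3-byte char #5 = E2 B4 B4.
Offset 17: leading byte 0xE3 = 11100011 → 3-byte char #6 = E3 AB AD.
Leading byte 0xE3 = 11100011 matches 1110xxxx → 3-byte sequence.
Byte 1: 0xE3 = 11100011, payload 0011 (4 bits).
Byte 2: 0xAB = 10101011 (10xxxxxx ✓), payload 101011.
Byte 3: 0xAD = 10101101 (10xxxxxx ✓), payload 101101.
Concatenate: 0011101011101101 = 0x3AED (16 bits → U+3AED).

U+3AED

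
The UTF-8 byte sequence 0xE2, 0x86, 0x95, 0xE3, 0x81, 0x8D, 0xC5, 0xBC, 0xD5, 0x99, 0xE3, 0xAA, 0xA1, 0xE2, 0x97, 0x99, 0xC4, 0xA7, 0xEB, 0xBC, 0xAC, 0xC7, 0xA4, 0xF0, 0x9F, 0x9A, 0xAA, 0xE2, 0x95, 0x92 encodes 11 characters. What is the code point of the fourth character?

U+0559

Offset 0: leading byte 0xE2 = 11100010 → 3-byte char #1 = E2 86 95.
Offset 3: leading byte 0xE3 = 11100011 → 3-byte char #2 = E3 81 8D.
Offset 6: leading byte 0xC5 = 11000101 → 2-byte char #3 = C5 BC.
Offset 8: leading byte 0xD5 = 11010101 → 2-byte char #4 = D5 99.
Leading byte 0xD5 = 11010101 matches 110xxxxx → 2-byte sequence.
Byte 1: 0xD5 = 11010101, payload 10101 (5 bits).
Byte 2: 0x99 = 10011001 (10xxxxxx ✓), payload 011001.
Concatenate: 10101011001 = 0x559 (11 bits → U+0559).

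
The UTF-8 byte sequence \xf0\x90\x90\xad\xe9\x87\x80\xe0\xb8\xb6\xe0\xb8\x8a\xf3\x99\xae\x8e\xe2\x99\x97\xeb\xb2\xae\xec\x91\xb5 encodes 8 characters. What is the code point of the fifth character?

Offset 0: leading byte 0xF0 = 11110000 → 4-byte char #1 = F0 90 90 AD.
Offset 4: leading byte 0xE9 = 11101001 → 3-byte char #2 = E9 87 80.
Offset 7: leading byte 0xE0 = 11100000 → 3-byte char #3 = E0 B8 B6.
Offset 10: leading byte 0xE0 = 11100000 → 3-byte char #4 = E0 B8 8A.
Offset 13: leading byte 0xF3 = 11110011 → 4-byte char #5 = F3 99 AE 8E.
Leading byte 0xF3 = 11110011 matches 11110xxx → 4-byte sequence.
Byte 1: 0xF3 = 11110011, payload 011 (3 bits).
Byte 2: 0x99 = 10011001 (10xxxxxx ✓), payload 011001.
Byte 3: 0xAE = 10101110 (10xxxxxx ✓), payload 101110.
Byte 4: 0x8E = 10001110 (10xxxxxx ✓), payload 001110.
Concatenate: 011011001101110001110 = 0xD9B8E (21 bits → U+D9B8E).

U+D9B8E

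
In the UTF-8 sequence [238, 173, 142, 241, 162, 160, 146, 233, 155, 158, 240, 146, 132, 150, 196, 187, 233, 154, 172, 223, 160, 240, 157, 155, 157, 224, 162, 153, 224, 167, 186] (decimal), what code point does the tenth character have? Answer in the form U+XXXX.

U+09FA

Offset 0: leading byte 0xEE = 11101110 → 3-byte char #1 = EE AD 8E.
Offset 3: leading byte 0xF1 = 11110001 → 4-byte char #2 = F1 A2 A0 92.
Offset 7: leading byte 0xE9 = 11101001 → 3-byte char #3 = E9 9B 9E.
Offset 10: leading byte 0xF0 = 11110000 → 4-byte char #4 = F0 92 84 96.
Offset 14: leading byte 0xC4 = 11000100 → 2-byte char #5 = C4 BB.
Offset 16: leading byte 0xE9 = 11101001 → 3-byte char #6 = E9 9A AC.
Offset 19: leading byte 0xDF = 11011111 → 2-byte char #7 = DF A0.
Offset 21: leading byte 0xF0 = 11110000 → 4-byte char #8 = F0 9D 9B 9D.
Offset 25: leading byte 0xE0 = 11100000 → 3-byte char #9 = E0 A2 99.
Offset 28: leading byte 0xE0 = 11100000 → 3-byte char #10 = E0 A7 BA.
Leading byte 0xE0 = 11100000 matches 1110xxxx → 3-byte sequence.
Byte 1: 0xE0 = 11100000, payload 0000 (4 bits).
Byte 2: 0xA7 = 10100111 (10xxxxxx ✓), payload 100111.
Byte 3: 0xBA = 10111010 (10xxxxxx ✓), payload 111010.
Concatenate: 0000100111111010 = 0x9FA (16 bits → U+09FA).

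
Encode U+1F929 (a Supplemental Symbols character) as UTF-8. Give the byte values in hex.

U+1F929 = 0x1F929 = 129321 decimal. In range U+10000–U+10FFFF → 4-byte form: 11110xxx 10xxxxxx 10xxxxxx 10xxxxxx.
Binary (21 bits): 000011111100100101001.
Split 3+6+6+6: 000 | 011111 | 100100 | 101001.
Byte 1: 11110000 = 0xF0.
Byte 2: 10011111 = 0x9F.
Byte 3: 10100100 = 0xA4.
Byte 4: 10101001 = 0xA9.

F0 9F A4 A9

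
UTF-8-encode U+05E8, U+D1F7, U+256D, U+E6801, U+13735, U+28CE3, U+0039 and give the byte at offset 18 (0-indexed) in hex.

0xB3

U+05E8 → 2-byte form D7 A8 at offsets 0–1.
U+D1F7 → 3-byte form ED 87 B7 at offsets 2–4.
U+256D → 3-byte form E2 95 AD at offsets 5–7.
U+E6801 → 4-byte form F3 A6 A0 81 at offsets 8–11.
U+13735 → 4-byte form F0 93 9C B5 at offsets 12–15.
U+28CE3 → 4-byte form F0 A8 B3 A3 at offsets 16–19.
Offset 18 falls in char 6's range; it's byte 3 of F0 A8 B3 A3 = 0xB3.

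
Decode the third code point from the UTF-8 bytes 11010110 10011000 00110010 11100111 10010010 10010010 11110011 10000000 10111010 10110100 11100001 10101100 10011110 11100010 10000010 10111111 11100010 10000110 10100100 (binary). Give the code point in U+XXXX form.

Offset 0: leading byte 0xD6 = 11010110 → 2-byte char #1 = D6 98.
Offset 2: leading byte 0x32 = 00110010 → 1-byte char #2 = 32.
Offset 3: leading byte 0xE7 = 11100111 → 3-byte char #3 = E7 92 92.
Leading byte 0xE7 = 11100111 matches 1110xxxx → 3-byte sequence.
Byte 1: 0xE7 = 11100111, payload 0111 (4 bits).
Byte 2: 0x92 = 10010010 (10xxxxxx ✓), payload 010010.
Byte 3: 0x92 = 10010010 (10xxxxxx ✓), payload 010010.
Concatenate: 0111010010010010 = 0x7492 (16 bits → U+7492).

U+7492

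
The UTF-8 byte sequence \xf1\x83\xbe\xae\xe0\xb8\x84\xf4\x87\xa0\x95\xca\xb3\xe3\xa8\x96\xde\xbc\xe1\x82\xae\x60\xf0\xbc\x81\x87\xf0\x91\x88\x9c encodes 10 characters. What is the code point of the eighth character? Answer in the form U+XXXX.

Offset 0: leading byte 0xF1 = 11110001 → 4-byte char #1 = F1 83 BE AE.
Offset 4: leading byte 0xE0 = 11100000 → 3-byte char #2 = E0 B8 84.
Offset 7: leading byte 0xF4 = 11110100 → 4-byte char #3 = F4 87 A0 95.
Offset 11: leading byte 0xCA = 11001010 → 2-byte char #4 = CA B3.
Offset 13: leading byte 0xE3 = 11100011 → 3-byte char #5 = E3 A8 96.
Offset 16: leading byte 0xDE = 11011110 → 2-byte char #6 = DE BC.
Offset 18: leading byte 0xE1 = 11100001 → 3-byte char #7 = E1 82 AE.
Offset 21: leading byte 0x60 = 01100000 → 1-byte char #8 = 60.
Leading byte 0x60 = 01100000 matches 0xxxxxxx → 1-byte sequence.
Byte 1: 0x60 = 01100000, payload 1100000 (7 bits).
Concatenate: 1100000 = 0x60 (7 bits → U+0060).

U+0060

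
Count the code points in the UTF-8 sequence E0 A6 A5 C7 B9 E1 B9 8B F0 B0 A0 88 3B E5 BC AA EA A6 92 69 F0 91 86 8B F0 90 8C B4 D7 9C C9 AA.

Byte at offset 0: 0xE0 = 11100000 → 3-byte char (#1). Advance 3.
Byte at offset 3: 0xC7 = 11000111 → 2-byte char (#2). Advance 2.
Byte at offset 5: 0xE1 = 11100001 → 3-byte char (#3). Advance 3.
Byte at offset 8: 0xF0 = 11110000 → 4-byte char (#4). Advance 4.
Byte at offset 12: 0x3B = 00111011 → 1-byte char (#5). Advance 1.
Byte at offset 13: 0xE5 = 11100101 → 3-byte char (#6). Advance 3.
Byte at offset 16: 0xEA = 11101010 → 3-byte char (#7). Advance 3.
Byte at offset 19: 0x69 = 01101001 → 1-byte char (#8). Advance 1.
Byte at offset 20: 0xF0 = 11110000 → 4-byte char (#9). Advance 4.
Byte at offset 24: 0xF0 = 11110000 → 4-byte char (#10). Advance 4.
Byte at offset 28: 0xD7 = 11010111 → 2-byte char (#11). Advance 2.
Byte at offset 30: 0xC9 = 11001001 → 2-byte char (#12). Advance 2.
Reached end at offset 32 after 12 code points.

12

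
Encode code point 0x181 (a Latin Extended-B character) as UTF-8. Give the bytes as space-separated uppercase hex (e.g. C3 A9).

U+0181 = 0x181 = 385 decimal. In range U+0080–U+07FF → 2-byte form: 110xxxxx 10xxxxxx.
Binary (11 bits): 00110000001.
Split 5+6: 00110 | 000001.
Byte 1: 11000110 = 0xC6.
Byte 2: 10000001 = 0x81.

C6 81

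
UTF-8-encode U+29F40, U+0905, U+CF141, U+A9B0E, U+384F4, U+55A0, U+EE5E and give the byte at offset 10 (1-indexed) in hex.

0x85

1-indexed offset 10 is 0-indexed offset 9.
U+29F40 → 4-byte form F0 A9 BD 80 at offsets 0–3.
U+0905 → 3-byte form E0 A4 85 at offsets 4–6.
U+CF141 → 4-byte form F3 8F 85 81 at offsets 7–10.
Offset 9 falls in char 3's range; it's byte 3 of F3 8F 85 81 = 0x85.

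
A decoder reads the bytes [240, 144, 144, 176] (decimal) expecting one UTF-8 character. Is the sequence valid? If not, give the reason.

Leading byte 0xF0 = 11110000 → 4-byte form.
Continuation bytes 0x90=10010000, 0x90=10010000, 0xB0=10110000 all match 10xxxxxx.
Decoded value 0x10430 is ≥ 0x10000 (shortest form) and not a surrogate.

valid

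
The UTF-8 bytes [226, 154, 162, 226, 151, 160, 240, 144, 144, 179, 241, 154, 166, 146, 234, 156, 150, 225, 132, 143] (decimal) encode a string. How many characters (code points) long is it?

6

Byte at offset 0: 0xE2 = 11100010 → 3-byte char (#1). Advance 3.
Byte at offset 3: 0xE2 = 11100010 → 3-byte char (#2). Advance 3.
Byte at offset 6: 0xF0 = 11110000 → 4-byte char (#3). Advance 4.
Byte at offset 10: 0xF1 = 11110001 → 4-byte char (#4). Advance 4.
Byte at offset 14: 0xEA = 11101010 → 3-byte char (#5). Advance 3.
Byte at offset 17: 0xE1 = 11100001 → 3-byte char (#6). Advance 3.
Reached end at offset 20 after 6 code points.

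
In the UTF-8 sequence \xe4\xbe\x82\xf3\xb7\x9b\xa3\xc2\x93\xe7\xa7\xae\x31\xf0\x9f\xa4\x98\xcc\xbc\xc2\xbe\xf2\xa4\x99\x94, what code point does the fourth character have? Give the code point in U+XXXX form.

Offset 0: leading byte 0xE4 = 11100100 → 3-byte char #1 = E4 BE 82.
Offset 3: leading byte 0xF3 = 11110011 → 4-byte char #2 = F3 B7 9B A3.
Offset 7: leading byte 0xC2 = 11000010 → 2-byte char #3 = C2 93.
Offset 9: leading byte 0xE7 = 11100111 → 3-byte char #4 = E7 A7 AE.
Leading byte 0xE7 = 11100111 matches 1110xxxx → 3-byte sequence.
Byte 1: 0xE7 = 11100111, payload 0111 (4 bits).
Byte 2: 0xA7 = 10100111 (10xxxxxx ✓), payload 100111.
Byte 3: 0xAE = 10101110 (10xxxxxx ✓), payload 101110.
Concatenate: 0111100111101110 = 0x79EE (16 bits → U+79EE).

U+79EE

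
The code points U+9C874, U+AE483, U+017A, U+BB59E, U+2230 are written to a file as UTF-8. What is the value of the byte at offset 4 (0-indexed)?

0xF2

U+9C874 → 4-byte form F2 9C A1 B4 at offsets 0–3.
U+AE483 → 4-byte form F2 AE 92 83 at offsets 4–7.
Offset 4 falls in char 2's range; it's byte 1 of F2 AE 92 83 = 0xF2.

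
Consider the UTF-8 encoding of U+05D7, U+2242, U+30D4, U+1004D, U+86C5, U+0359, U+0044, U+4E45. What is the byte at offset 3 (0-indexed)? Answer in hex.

U+05D7 → 2-byte form D7 97 at offsets 0–1.
U+2242 → 3-byte form E2 89 82 at offsets 2–4.
Offset 3 falls in char 2's range; it's byte 2 of E2 89 82 = 0x89.

0x89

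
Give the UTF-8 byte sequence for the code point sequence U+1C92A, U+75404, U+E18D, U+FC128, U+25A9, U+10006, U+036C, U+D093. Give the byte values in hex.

U+1C92A: 4-byte form → F0 9C A4 AA.
U+75404: 4-byte form → F1 B5 90 84.
U+E18D: 3-byte form → EE 86 8D.
U+FC128: 4-byte form → F3 BC 84 A8.
U+25A9: 3-byte form → E2 96 A9.
U+10006: 4-byte form → F0 90 80 86.
U+036C: 2-byte form → CD AC.
U+D093: 3-byte form → ED 82 93.
Concatenated (27 bytes): F0 9C A4 AA F1 B5 90 84 EE 86 8D F3 BC 84 A8 E2 96 A9 F0 90 80 86 CD AC ED 82 93.

F0 9C A4 AA F1 B5 90 84 EE 86 8D F3 BC 84 A8 E2 96 A9 F0 90 80 86 CD AC ED 82 93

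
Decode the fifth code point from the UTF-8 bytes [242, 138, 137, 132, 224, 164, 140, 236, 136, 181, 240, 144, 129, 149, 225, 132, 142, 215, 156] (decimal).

Offset 0: leading byte 0xF2 = 11110010 → 4-byte char #1 = F2 8A 89 84.
Offset 4: leading byte 0xE0 = 11100000 → 3-byte char #2 = E0 A4 8C.
Offset 7: leading byte 0xEC = 11101100 → 3-byte char #3 = EC 88 B5.
Offset 10: leading byte 0xF0 = 11110000 → 4-byte char #4 = F0 90 81 95.
Offset 14: leading byte 0xE1 = 11100001 → 3-byte char #5 = E1 84 8E.
Leading byte 0xE1 = 11100001 matches 1110xxxx → 3-byte sequence.
Byte 1: 0xE1 = 11100001, payload 0001 (4 bits).
Byte 2: 0x84 = 10000100 (10xxxxxx ✓), payload 000100.
Byte 3: 0x8E = 10001110 (10xxxxxx ✓), payload 001110.
Concatenate: 0001000100001110 = 0x110E (16 bits → U+110E).

U+110E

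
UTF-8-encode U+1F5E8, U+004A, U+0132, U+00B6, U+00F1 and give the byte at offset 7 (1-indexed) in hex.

0xB2

1-indexed offset 7 is 0-indexed offset 6.
U+1F5E8 → 4-byte form F0 9F 97 A8 at offsets 0–3.
U+004A → 1-byte form 4A at offsets 4–4.
U+0132 → 2-byte form C4 B2 at offsets 5–6.
Offset 6 falls in char 3's range; it's byte 2 of C4 B2 = 0xB2.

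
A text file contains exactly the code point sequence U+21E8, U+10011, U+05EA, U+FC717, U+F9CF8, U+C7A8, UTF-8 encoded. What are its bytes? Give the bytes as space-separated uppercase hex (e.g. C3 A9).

U+21E8: 3-byte form → E2 87 A8.
U+10011: 4-byte form → F0 90 80 91.
U+05EA: 2-byte form → D7 AA.
U+FC717: 4-byte form → F3 BC 9C 97.
U+F9CF8: 4-byte form → F3 B9 B3 B8.
U+C7A8: 3-byte form → EC 9E A8.
Concatenated (20 bytes): E2 87 A8 F0 90 80 91 D7 AA F3 BC 9C 97 F3 B9 B3 B8 EC 9E A8.

E2 87 A8 F0 90 80 91 D7 AA F3 BC 9C 97 F3 B9 B3 B8 EC 9E A8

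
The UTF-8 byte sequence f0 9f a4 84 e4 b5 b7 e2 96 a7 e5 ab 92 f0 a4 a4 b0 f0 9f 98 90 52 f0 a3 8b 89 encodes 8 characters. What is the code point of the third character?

Offset 0: leading byte 0xF0 = 11110000 → 4-byte char #1 = F0 9F A4 84.
Offset 4: leading byte 0xE4 = 11100100 → 3-byte char #2 = E4 B5 B7.
Offset 7: leading byte 0xE2 = 11100010 → 3-byte char #3 = E2 96 A7.
Leading byte 0xE2 = 11100010 matches 1110xxxx → 3-byte sequence.
Byte 1: 0xE2 = 11100010, payload 0010 (4 bits).
Byte 2: 0x96 = 10010110 (10xxxxxx ✓), payload 010110.
Byte 3: 0xA7 = 10100111 (10xxxxxx ✓), payload 100111.
Concatenate: 0010010110100111 = 0x25A7 (16 bits → U+25A7).

U+25A7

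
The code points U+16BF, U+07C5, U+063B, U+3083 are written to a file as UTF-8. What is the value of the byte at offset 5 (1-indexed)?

1-indexed offset 5 is 0-indexed offset 4.
U+16BF → 3-byte form E1 9A BF at offsets 0–2.
U+07C5 → 2-byte form DF 85 at offsets 3–4.
Offset 4 falls in char 2's range; it's byte 2 of DF 85 = 0x85.

0x85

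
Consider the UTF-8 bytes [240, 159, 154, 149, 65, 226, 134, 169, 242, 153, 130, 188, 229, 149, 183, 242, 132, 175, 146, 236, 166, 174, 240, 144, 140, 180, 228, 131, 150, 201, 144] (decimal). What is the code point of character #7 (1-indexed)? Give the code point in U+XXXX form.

U+C9AE

Offset 0: leading byte 0xF0 = 11110000 → 4-byte char #1 = F0 9F 9A 95.
Offset 4: leading byte 0x41 = 01000001 → 1-byte char #2 = 41.
Offset 5: leading byte 0xE2 = 11100010 → 3-byte char #3 = E2 86 A9.
Offset 8: leading byte 0xF2 = 11110010 → 4-byte char #4 = F2 99 82 BC.
Offset 12: leading byte 0xE5 = 11100101 → 3-byte char #5 = E5 95 B7.
Offset 15: leading byte 0xF2 = 11110010 → 4-byte char #6 = F2 84 AF 92.
Offset 19: leading byte 0xEC = 11101100 → 3-byte char #7 = EC A6 AE.
Leading byte 0xEC = 11101100 matches 1110xxxx → 3-byte sequence.
Byte 1: 0xEC = 11101100, payload 1100 (4 bits).
Byte 2: 0xA6 = 10100110 (10xxxxxx ✓), payload 100110.
Byte 3: 0xAE = 10101110 (10xxxxxx ✓), payload 101110.
Concatenate: 1100100110101110 = 0xC9AE (16 bits → U+C9AE).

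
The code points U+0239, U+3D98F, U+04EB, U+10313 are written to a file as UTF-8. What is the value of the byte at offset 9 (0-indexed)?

0x90

U+0239 → 2-byte form C8 B9 at offsets 0–1.
U+3D98F → 4-byte form F0 BD A6 8F at offsets 2–5.
U+04EB → 2-byte form D3 AB at offsets 6–7.
U+10313 → 4-byte form F0 90 8C 93 at offsets 8–11.
Offset 9 falls in char 4's range; it's byte 2 of F0 90 8C 93 = 0x90.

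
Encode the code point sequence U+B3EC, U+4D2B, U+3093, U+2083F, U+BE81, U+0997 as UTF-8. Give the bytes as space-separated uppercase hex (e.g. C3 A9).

U+B3EC: 3-byte form → EB 8F AC.
U+4D2B: 3-byte form → E4 B4 AB.
U+3093: 3-byte form → E3 82 93.
U+2083F: 4-byte form → F0 A0 A0 BF.
U+BE81: 3-byte form → EB BA 81.
U+0997: 3-byte form → E0 A6 97.
Concatenated (19 bytes): EB 8F AC E4 B4 AB E3 82 93 F0 A0 A0 BF EB BA 81 E0 A6 97.

EB 8F AC E4 B4 AB E3 82 93 F0 A0 A0 BF EB BA 81 E0 A6 97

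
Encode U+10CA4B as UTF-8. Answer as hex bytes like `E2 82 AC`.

F4 8C A9 8B

U+10CA4B = 0x10CA4B = 1100363 decimal. In range U+10000–U+10FFFF → 4-byte form: 11110xxx 10xxxxxx 10xxxxxx 10xxxxxx.
Binary (21 bits): 100001100101001001011.
Split 3+6+6+6: 100 | 001100 | 101001 | 001011.
Byte 1: 11110100 = 0xF4.
Byte 2: 10001100 = 0x8C.
Byte 3: 10101001 = 0xA9.
Byte 4: 10001011 = 0x8B.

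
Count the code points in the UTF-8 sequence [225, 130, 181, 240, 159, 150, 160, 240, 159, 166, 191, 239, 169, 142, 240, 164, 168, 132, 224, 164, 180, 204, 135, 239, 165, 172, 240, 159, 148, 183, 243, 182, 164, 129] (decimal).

10

Byte at offset 0: 0xE1 = 11100001 → 3-byte char (#1). Advance 3.
Byte at offset 3: 0xF0 = 11110000 → 4-byte char (#2). Advance 4.
Byte at offset 7: 0xF0 = 11110000 → 4-byte char (#3). Advance 4.
Byte at offset 11: 0xEF = 11101111 → 3-byte char (#4). Advance 3.
Byte at offset 14: 0xF0 = 11110000 → 4-byte char (#5). Advance 4.
Byte at offset 18: 0xE0 = 11100000 → 3-byte char (#6). Advance 3.
Byte at offset 21: 0xCC = 11001100 → 2-byte char (#7). Advance 2.
Byte at offset 23: 0xEF = 11101111 → 3-byte char (#8). Advance 3.
Byte at offset 26: 0xF0 = 11110000 → 4-byte char (#9). Advance 4.
Byte at offset 30: 0xF3 = 11110011 → 4-byte char (#10). Advance 4.
Reached end at offset 34 after 10 code points.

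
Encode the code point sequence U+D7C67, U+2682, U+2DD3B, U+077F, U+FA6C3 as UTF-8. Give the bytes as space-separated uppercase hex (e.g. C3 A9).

F3 97 B1 A7 E2 9A 82 F0 AD B4 BB DD BF F3 BA 9B 83

U+D7C67: 4-byte form → F3 97 B1 A7.
U+2682: 3-byte form → E2 9A 82.
U+2DD3B: 4-byte form → F0 AD B4 BB.
U+077F: 2-byte form → DD BF.
U+FA6C3: 4-byte form → F3 BA 9B 83.
Concatenated (17 bytes): F3 97 B1 A7 E2 9A 82 F0 AD B4 BB DD BF F3 BA 9B 83.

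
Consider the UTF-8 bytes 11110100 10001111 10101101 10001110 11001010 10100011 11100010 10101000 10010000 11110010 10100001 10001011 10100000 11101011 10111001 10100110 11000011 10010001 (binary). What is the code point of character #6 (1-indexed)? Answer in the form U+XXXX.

Offset 0: leading byte 0xF4 = 11110100 → 4-byte char #1 = F4 8F AD 8E.
Offset 4: leading byte 0xCA = 11001010 → 2-byte char #2 = CA A3.
Offset 6: leading byte 0xE2 = 11100010 → 3-byte char #3 = E2 A8 90.
Offset 9: leading byte 0xF2 = 11110010 → 4-byte char #4 = F2 A1 8B A0.
Offset 13: leading byte 0xEB = 11101011 → 3-byte char #5 = EB B9 A6.
Offset 16: leading byte 0xC3 = 11000011 → 2-byte char #6 = C3 91.
Leading byte 0xC3 = 11000011 matches 110xxxxx → 2-byte sequence.
Byte 1: 0xC3 = 11000011, payload 00011 (5 bits).
Byte 2: 0x91 = 10010001 (10xxxxxx ✓), payload 010001.
Concatenate: 00011010001 = 0xD1 (11 bits → U+00D1).

U+00D1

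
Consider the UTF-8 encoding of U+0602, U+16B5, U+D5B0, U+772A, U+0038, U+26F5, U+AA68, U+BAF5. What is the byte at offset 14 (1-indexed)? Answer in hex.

1-indexed offset 14 is 0-indexed offset 13.
U+0602 → 2-byte form D8 82 at offsets 0–1.
U+16B5 → 3-byte form E1 9A B5 at offsets 2–4.
U+D5B0 → 3-byte form ED 96 B0 at offsets 5–7.
U+772A → 3-byte form E7 9C AA at offsets 8–10.
U+0038 → 1-byte form 38 at offsets 11–11.
U+26F5 → 3-byte form E2 9B B5 at offsets 12–14.
Offset 13 falls in char 6's range; it's byte 2 of E2 9B B5 = 0x9B.

0x9B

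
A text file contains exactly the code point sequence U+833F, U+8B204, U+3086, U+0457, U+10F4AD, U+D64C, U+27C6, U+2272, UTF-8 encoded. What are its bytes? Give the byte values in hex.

U+833F: 3-byte form → E8 8C BF.
U+8B204: 4-byte form → F2 8B 88 84.
U+3086: 3-byte form → E3 82 86.
U+0457: 2-byte form → D1 97.
U+10F4AD: 4-byte form → F4 8F 92 AD.
U+D64C: 3-byte form → ED 99 8C.
U+27C6: 3-byte form → E2 9F 86.
U+2272: 3-byte form → E2 89 B2.
Concatenated (25 bytes): E8 8C BF F2 8B 88 84 E3 82 86 D1 97 F4 8F 92 AD ED 99 8C E2 9F 86 E2 89 B2.

E8 8C BF F2 8B 88 84 E3 82 86 D1 97 F4 8F 92 AD ED 99 8C E2 9F 86 E2 89 B2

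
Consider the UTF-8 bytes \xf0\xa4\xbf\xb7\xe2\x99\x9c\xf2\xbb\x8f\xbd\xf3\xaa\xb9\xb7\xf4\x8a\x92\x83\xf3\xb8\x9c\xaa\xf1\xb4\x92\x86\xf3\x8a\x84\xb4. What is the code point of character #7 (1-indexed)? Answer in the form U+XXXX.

U+74486

Offset 0: leading byte 0xF0 = 11110000 → 4-byte char #1 = F0 A4 BF B7.
Offset 4: leading byte 0xE2 = 11100010 → 3-byte char #2 = E2 99 9C.
Offset 7: leading byte 0xF2 = 11110010 → 4-byte char #3 = F2 BB 8F BD.
Offset 11: leading byte 0xF3 = 11110011 → 4-byte char #4 = F3 AA B9 B7.
Offset 15: leading byte 0xF4 = 11110100 → 4-byte char #5 = F4 8A 92 83.
Offset 19: leading byte 0xF3 = 11110011 → 4-byte char #6 = F3 B8 9C AA.
Offset 23: leading byte 0xF1 = 11110001 → 4-byte char #7 = F1 B4 92 86.
Leading byte 0xF1 = 11110001 matches 11110xxx → 4-byte sequence.
Byte 1: 0xF1 = 11110001, payload 001 (3 bits).
Byte 2: 0xB4 = 10110100 (10xxxxxx ✓), payload 110100.
Byte 3: 0x92 = 10010010 (10xxxxxx ✓), payload 010010.
Byte 4: 0x86 = 10000110 (10xxxxxx ✓), payload 000110.
Concatenate: 001110100010010000110 = 0x74486 (21 bits → U+74486).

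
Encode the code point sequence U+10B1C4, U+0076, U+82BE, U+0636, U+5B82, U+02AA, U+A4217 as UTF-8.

F4 8B 87 84 76 E8 8A BE D8 B6 E5 AE 82 CA AA F2 A4 88 97

U+10B1C4: 4-byte form → F4 8B 87 84.
U+0076: 1-byte form → 76.
U+82BE: 3-byte form → E8 8A BE.
U+0636: 2-byte form → D8 B6.
U+5B82: 3-byte form → E5 AE 82.
U+02AA: 2-byte form → CA AA.
U+A4217: 4-byte form → F2 A4 88 97.
Concatenated (19 bytes): F4 8B 87 84 76 E8 8A BE D8 B6 E5 AE 82 CA AA F2 A4 88 97.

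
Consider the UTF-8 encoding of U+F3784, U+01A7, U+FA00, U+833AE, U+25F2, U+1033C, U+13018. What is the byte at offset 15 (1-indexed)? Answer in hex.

1-indexed offset 15 is 0-indexed offset 14.
U+F3784 → 4-byte form F3 B3 9E 84 at offsets 0–3.
U+01A7 → 2-byte form C6 A7 at offsets 4–5.
U+FA00 → 3-byte form EF A8 80 at offsets 6–8.
U+833AE → 4-byte form F2 83 8E AE at offsets 9–12.
U+25F2 → 3-byte form E2 97 B2 at offsets 13–15.
Offset 14 falls in char 5's range; it's byte 2 of E2 97 B2 = 0x97.

0x97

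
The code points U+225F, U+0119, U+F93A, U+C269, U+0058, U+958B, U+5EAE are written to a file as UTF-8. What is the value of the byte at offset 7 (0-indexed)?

U+225F → 3-byte form E2 89 9F at offsets 0–2.
U+0119 → 2-byte form C4 99 at offsets 3–4.
U+F93A → 3-byte form EF A4 BA at offsets 5–7.
Offset 7 falls in char 3's range; it's byte 3 of EF A4 BA = 0xBA.

0xBA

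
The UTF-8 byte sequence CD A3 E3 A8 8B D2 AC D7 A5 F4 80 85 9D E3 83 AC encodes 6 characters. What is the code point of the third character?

Offset 0: leading byte 0xCD = 11001101 → 2-byte char #1 = CD A3.
Offset 2: leading byte 0xE3 = 11100011 → 3-byte char #2 = E3 A8 8B.
Offset 5: leading byte 0xD2 = 11010010 → 2-byte char #3 = D2 AC.
Leading byte 0xD2 = 11010010 matches 110xxxxx → 2-byte sequence.
Byte 1: 0xD2 = 11010010, payload 10010 (5 bits).
Byte 2: 0xAC = 10101100 (10xxxxxx ✓), payload 101100.
Concatenate: 10010101100 = 0x4AC (11 bits → U+04AC).

U+04AC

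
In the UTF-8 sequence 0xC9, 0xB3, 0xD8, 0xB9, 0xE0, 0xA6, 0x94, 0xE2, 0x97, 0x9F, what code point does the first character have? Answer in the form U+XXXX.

U+0273

Offset 0: leading byte 0xC9 = 11001001 → 2-byte char #1 = C9 B3.
Leading byte 0xC9 = 11001001 matches 110xxxxx → 2-byte sequence.
Byte 1: 0xC9 = 11001001, payload 01001 (5 bits).
Byte 2: 0xB3 = 10110011 (10xxxxxx ✓), payload 110011.
Concatenate: 01001110011 = 0x273 (11 bits → U+0273).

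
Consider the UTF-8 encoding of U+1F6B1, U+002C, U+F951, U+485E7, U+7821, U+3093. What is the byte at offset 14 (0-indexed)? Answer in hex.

U+1F6B1 → 4-byte form F0 9F 9A B1 at offsets 0–3.
U+002C → 1-byte form 2C at offsets 4–4.
U+F951 → 3-byte form EF A5 91 at offsets 5–7.
U+485E7 → 4-byte form F1 88 97 A7 at offsets 8–11.
U+7821 → 3-byte form E7 A0 A1 at offsets 12–14.
Offset 14 falls in char 5's range; it's byte 3 of E7 A0 A1 = 0xA1.

0xA1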